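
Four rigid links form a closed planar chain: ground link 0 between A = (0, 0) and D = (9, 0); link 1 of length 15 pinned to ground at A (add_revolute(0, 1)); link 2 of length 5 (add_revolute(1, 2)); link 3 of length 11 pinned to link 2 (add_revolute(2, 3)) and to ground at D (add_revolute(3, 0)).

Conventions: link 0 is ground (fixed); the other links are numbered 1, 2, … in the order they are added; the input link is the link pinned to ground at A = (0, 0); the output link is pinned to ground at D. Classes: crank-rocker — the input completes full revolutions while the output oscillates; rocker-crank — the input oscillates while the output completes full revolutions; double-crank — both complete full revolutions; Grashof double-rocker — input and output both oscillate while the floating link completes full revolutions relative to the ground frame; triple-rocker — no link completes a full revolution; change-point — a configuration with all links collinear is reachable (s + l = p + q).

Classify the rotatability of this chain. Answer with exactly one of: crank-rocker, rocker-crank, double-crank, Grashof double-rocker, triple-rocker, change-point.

lengths: ground=9, input=15, coupler=5, output=11
sorted: s=5 (shortest), l=15 (longest), p+q=20
s + l = 20 vs p + q = 20
s + l = p + q → change-point (collinear configuration reachable)

change-point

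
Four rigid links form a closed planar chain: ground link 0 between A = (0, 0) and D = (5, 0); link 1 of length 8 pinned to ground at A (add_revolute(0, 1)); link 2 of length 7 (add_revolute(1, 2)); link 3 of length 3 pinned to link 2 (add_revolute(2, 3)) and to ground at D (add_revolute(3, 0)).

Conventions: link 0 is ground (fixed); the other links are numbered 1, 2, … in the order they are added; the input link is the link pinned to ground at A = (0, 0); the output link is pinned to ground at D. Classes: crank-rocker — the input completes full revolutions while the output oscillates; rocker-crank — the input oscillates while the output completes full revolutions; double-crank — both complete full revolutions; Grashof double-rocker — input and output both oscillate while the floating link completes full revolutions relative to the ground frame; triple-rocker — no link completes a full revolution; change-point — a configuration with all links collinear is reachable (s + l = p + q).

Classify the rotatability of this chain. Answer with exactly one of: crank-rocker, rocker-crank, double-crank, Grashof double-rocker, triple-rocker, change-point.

lengths: ground=5, input=8, coupler=7, output=3
sorted: s=3 (shortest), l=8 (longest), p+q=12
s + l = 11 vs p + q = 12
s + l < p + q (Grashof) with shortest = output link → rocker-crank

rocker-crank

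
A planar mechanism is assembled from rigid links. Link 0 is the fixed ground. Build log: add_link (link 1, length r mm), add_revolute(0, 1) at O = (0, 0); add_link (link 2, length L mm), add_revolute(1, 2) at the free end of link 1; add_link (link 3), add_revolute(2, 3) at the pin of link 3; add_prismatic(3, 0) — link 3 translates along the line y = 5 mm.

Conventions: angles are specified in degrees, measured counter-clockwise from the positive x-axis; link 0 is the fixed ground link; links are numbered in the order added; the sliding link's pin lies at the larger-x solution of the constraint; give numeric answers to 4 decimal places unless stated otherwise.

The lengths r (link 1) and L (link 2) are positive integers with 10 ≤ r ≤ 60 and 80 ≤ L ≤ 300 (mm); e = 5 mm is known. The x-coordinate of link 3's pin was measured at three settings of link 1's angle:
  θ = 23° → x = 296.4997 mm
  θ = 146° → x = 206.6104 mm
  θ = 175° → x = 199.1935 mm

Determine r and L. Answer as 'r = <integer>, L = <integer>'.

constraint per measurement: (x − r cos θ)² + (r sin θ − e)² = L²
subtracting the θ₁ and θ₂ equations cancels the r² and L² terms:
r = (x₁² − x₂²) / (2[(x₁cos θ₁ + e sin θ₁) − (x₂cos θ₂ + e sin θ₂)]) = 51.0000 → r = 51
L² = (x₁ − r cos θ₁)² + (r sin θ₁ − e)² = 62499.9991 → L = 250.0000 → L = 250
check at θ₃=175°: x = 199.1935 (printed 199.1935) ✓

r = 51, L = 250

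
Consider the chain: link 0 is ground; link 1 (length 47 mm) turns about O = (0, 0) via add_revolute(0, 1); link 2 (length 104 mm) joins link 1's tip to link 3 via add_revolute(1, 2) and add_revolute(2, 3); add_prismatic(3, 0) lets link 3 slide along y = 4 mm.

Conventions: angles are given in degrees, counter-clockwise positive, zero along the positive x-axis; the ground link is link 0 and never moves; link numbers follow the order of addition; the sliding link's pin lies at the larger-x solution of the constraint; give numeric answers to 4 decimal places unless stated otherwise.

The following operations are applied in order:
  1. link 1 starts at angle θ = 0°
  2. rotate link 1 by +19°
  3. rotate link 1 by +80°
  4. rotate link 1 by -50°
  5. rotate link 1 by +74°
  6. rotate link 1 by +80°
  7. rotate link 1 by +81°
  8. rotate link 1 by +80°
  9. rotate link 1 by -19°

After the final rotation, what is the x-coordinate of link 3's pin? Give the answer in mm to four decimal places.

geometry: r = 47 mm, L = 104 mm, e = 4 mm; θ starts at 0°
rotate link 1 by +19°: θ ← 0° +19° = 19°
rotate link 1 by +80°: θ ← 19° +80° = 99°
rotate link 1 by -50°: θ ← 99° -50° = 49°
rotate link 1 by +74°: θ ← 49° +74° = 123°
rotate link 1 by +80°: θ ← 123° +80° = 203°
rotate link 1 by +81°: θ ← 203° +81° = 284°
rotate link 1 by +80°: θ ← 284° +80° = 364°
rotate link 1 by -19°: θ ← 364° -19° = 345°
crank pin P = (r cos θ, r sin θ) = (45.398514, -12.164495)
h = r sin θ − e = -12.164495 − 4 = -16.164495
x = r cos θ + √(L² − h²) = 45.398514 + 102.736114 = 148.134628

148.1346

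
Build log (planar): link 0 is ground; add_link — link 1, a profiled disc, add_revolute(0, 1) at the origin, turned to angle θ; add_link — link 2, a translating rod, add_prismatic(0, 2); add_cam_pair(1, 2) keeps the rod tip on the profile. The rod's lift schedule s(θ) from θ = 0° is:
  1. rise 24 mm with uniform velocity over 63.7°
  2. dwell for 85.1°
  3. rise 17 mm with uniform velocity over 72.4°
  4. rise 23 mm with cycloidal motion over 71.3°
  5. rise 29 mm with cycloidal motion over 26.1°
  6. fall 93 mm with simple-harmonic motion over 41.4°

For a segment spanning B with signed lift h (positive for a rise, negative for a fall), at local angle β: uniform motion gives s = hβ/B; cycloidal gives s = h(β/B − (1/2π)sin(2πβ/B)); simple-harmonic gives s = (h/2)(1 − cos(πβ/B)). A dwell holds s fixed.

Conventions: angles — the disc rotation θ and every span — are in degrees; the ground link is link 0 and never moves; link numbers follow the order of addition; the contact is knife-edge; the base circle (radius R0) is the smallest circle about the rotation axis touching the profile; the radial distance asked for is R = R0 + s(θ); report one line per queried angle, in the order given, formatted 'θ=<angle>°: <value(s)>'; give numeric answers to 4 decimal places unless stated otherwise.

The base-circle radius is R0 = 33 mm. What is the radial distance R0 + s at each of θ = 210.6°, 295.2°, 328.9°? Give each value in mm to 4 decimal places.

seg 1 [0°–63.7°] uniform, h=24: full span → s += 24 → s = 24.0000
seg 2 [63.7°–148.8°] dwell: s stays 24.0000
seg 3 [148.8°–221.2°] uniform, h=17: θ=210.6° here. β=61.8, B=72.4. 17·61.8/72.4 = 14.5110 → s = 38.5110
seg 3 [148.8°–221.2°] uniform, h=17: full span → s += 17 → s = 41.0000
seg 4 [221.2°–292.5°] cycloidal, h=23: full span → s += 23 → s = 64.0000
seg 5 [292.5°–318.6°] cycloidal, h=29: θ=295.2° here. β=2.7, B=26.1. 29·(0.1034 − sin(2π·0.1034)/(2π)) = 0.2068 → s = 64.2068
seg 5 [292.5°–318.6°] cycloidal, h=29: full span → s += 29 → s = 93.0000
seg 6 [318.6°–360°] simple-harmonic, h=-93: θ=328.9° here. β=10.3, B=41.4. -93/2·(1 − cos(π·0.2488)) = -13.4950 → s = 79.5050
θ=210.6°: R = R0 + s = 33 + 38.5110 = 71.5110
θ=295.2°: R = R0 + s = 33 + 64.2068 = 97.2068
θ=328.9°: R = R0 + s = 33 + 79.5050 = 112.5050

θ=210.6°: 71.5110
θ=295.2°: 97.2068
θ=328.9°: 112.5050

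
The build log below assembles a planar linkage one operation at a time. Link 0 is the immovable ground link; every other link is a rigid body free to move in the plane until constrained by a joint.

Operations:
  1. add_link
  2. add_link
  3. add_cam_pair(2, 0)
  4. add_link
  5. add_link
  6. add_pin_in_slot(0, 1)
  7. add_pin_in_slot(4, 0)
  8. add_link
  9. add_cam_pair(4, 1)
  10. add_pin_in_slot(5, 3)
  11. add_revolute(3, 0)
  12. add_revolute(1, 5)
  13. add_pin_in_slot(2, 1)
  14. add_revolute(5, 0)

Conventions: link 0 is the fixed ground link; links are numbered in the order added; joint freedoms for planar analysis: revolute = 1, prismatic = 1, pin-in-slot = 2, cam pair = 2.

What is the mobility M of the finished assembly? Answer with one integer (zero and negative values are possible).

ground; <1,0,0>
#1 <2,0,0>
#2 <3,0,0>
C:2↔0 J2 <3,0,1>
#3 <4,0,1>
#4 <5,0,1>
PS:0↔1 J2 <5,0,2>
PS:4↔0 J2 <5,0,3>
#5 <6,0,3>
C:4↔1 J2 <6,0,4>
PS:5↔3 J2 <6,0,5>
R:3↔0 J1 <6,1,5>
R:1↔5 J1 <6,2,5>
PS:2↔1 J2 <6,2,6>
R:5↔0 J1 <6,3,6>
3×5 − 2×3 − 1×6 = 3

M = 3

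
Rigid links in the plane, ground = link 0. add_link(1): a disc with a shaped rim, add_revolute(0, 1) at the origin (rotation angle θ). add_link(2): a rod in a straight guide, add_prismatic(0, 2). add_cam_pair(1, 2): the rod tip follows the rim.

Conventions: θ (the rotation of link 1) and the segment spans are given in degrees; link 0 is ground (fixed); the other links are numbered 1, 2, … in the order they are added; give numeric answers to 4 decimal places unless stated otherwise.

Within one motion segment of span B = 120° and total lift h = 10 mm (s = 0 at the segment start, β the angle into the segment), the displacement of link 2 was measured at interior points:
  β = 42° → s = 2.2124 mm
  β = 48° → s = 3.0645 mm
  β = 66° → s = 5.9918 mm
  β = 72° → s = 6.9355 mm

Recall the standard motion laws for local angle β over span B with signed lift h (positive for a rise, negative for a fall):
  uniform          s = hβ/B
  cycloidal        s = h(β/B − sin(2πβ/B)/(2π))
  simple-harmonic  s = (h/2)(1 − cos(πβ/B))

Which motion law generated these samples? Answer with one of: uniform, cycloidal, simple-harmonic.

candidates at β/B = r: uniform s = h·r (linear in β); cycloidal s = h·(r − sin(2πr)/(2π)); simple-harmonic s = (h/2)(1 − cos(πr))
β=42°: printed 2.2124 | uniform 3.5000, cycloidal 2.2124, simple-harmonic 2.7300
β=48°: printed 3.0645 | uniform 4.0000, cycloidal 3.0645, simple-harmonic 3.4549
β=66°: printed 5.9918 | uniform 5.5000, cycloidal 5.9918, simple-harmonic 5.7822
β=72°: printed 6.9355 | uniform 6.0000, cycloidal 6.9355, simple-harmonic 6.5451
only one law matches every sample → cycloidal

cycloidal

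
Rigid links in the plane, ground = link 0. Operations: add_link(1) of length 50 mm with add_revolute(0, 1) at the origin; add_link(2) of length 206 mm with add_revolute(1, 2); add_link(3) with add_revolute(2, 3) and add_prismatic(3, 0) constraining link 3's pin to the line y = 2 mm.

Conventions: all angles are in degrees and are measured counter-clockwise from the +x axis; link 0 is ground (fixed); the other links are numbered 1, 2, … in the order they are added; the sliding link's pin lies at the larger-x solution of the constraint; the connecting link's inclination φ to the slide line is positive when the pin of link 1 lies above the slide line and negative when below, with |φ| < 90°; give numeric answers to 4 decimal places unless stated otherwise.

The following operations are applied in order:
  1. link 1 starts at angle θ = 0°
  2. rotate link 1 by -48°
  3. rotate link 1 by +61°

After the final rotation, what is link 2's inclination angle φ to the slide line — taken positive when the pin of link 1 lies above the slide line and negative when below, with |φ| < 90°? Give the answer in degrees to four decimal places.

geometry: r = 50 mm, L = 206 mm, e = 2 mm; θ starts at 0°
rotate link 1 by -48°: θ ← 0° -48° = -48°
rotate link 1 by +61°: θ ← -48° +61° = 13°
h = r sin θ − e = 11.247553 − 2 = 9.247553
sin φ = h / L = 9.247553 / 206 = 0.04489103
φ = arcsin(0.04489103) = 2.572931°

2.5729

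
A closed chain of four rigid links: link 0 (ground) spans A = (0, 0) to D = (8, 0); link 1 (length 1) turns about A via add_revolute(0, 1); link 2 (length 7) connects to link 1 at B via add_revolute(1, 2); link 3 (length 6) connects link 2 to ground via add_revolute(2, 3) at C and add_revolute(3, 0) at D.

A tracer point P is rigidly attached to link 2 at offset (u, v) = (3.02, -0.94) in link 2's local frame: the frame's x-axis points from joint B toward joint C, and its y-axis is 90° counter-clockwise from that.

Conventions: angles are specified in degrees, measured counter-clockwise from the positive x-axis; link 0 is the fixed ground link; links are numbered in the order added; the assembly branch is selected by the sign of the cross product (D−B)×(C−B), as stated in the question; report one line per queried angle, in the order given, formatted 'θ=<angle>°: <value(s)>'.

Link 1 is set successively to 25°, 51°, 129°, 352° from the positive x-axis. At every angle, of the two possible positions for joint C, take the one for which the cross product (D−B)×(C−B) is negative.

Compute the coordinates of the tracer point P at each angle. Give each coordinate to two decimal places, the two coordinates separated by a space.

A=(0,0), D=(8.00,0)
θ=25°: B = A + 1.00·(cos25°, sin25°) = (0.9063, 0.4226)
θ=25°: |BD| = 7.1063
θ=25°: circle(B,7.00) ∩ circle(D,6.00): a=4.4678, h=5.3887
θ=25°:   candidates: C₊=(5.6867,5.5361) cross=38.294; C₋=(5.0457,-5.2223) cross=-38.294
θ=25°:   branch - wants cross < 0 → take C=(5.0457,-5.2223) (cross=-38.294)
θ=25°: ex = (C−B)/|BC| = (0.5913,-0.8064); ey = (0.8064,0.5913)
θ=25°: P = B + 3.02·ex + -0.94·ey = (1.9341,-2.5686)
θ=51°: B = A + 1.00·(cos51°, sin51°) = (0.6293, 0.7771)
θ=51°: |BD| = 7.4115
θ=51°: circle(B,7.00) ∩ circle(D,6.00): a=4.5828, h=5.2913
θ=51°:   candidates: C₊=(5.7417,5.5588) cross=39.217; C₋=(4.6320,-4.9655) cross=-39.217
θ=51°:   branch - wants cross < 0 → take C=(4.6320,-4.9655) (cross=-39.217)
θ=51°: ex = (C−B)/|BC| = (0.5718,-0.8204); ey = (0.8204,0.5718)
θ=51°: P = B + 3.02·ex + -0.94·ey = (1.5850,-2.2379)
θ=129°: B = A + 1.00·(cos129°, sin129°) = (-0.6293, 0.7771)
θ=129°: |BD| = 8.6642
θ=129°: circle(B,7.00) ∩ circle(D,6.00): a=5.0823, h=4.8135
θ=129°:   candidates: C₊=(4.8643,5.1154) cross=41.705; C₋=(4.0008,-4.4728) cross=-41.705
θ=129°:   branch - wants cross < 0 → take C=(4.0008,-4.4728) (cross=-41.705)
θ=129°: ex = (C−B)/|BC| = (0.6614,-0.7500); ey = (0.7500,0.6614)
θ=129°: P = B + 3.02·ex + -0.94·ey = (0.6632,-2.1096)
θ=352°: B = A + 1.00·(cos352°, sin352°) = (0.9903, -0.1392)
θ=352°: |BD| = 7.0111
θ=352°: circle(B,7.00) ∩ circle(D,6.00): a=4.4327, h=5.4177
θ=352°:   candidates: C₊=(5.3145,5.3655) cross=37.984; C₋=(5.5296,-5.4678) cross=-37.984
θ=352°:   branch - wants cross < 0 → take C=(5.5296,-5.4678) (cross=-37.984)
θ=352°: ex = (C−B)/|BC| = (0.6485,-0.7612); ey = (0.7612,0.6485)
θ=352°: P = B + 3.02·ex + -0.94·ey = (2.2331,-3.0477)

θ=25°: 1.93 -2.57
θ=51°: 1.59 -2.24
θ=129°: 0.66 -2.11
θ=352°: 2.23 -3.05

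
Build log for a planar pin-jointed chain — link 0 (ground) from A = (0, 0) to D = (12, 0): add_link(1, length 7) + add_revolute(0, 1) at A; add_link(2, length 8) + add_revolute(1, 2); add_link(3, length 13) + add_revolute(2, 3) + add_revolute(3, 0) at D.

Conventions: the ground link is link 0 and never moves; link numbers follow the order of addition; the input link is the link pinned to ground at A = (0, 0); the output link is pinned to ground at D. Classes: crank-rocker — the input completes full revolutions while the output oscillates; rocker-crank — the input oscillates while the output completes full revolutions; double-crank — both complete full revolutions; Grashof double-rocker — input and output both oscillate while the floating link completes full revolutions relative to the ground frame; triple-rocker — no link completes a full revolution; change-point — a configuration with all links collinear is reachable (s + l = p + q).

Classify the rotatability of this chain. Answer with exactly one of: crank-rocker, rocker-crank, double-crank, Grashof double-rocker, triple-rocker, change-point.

lengths: ground=12, input=7, coupler=8, output=13
sorted: s=7 (shortest), l=13 (longest), p+q=20
s + l = 20 vs p + q = 20
s + l = p + q → change-point (collinear configuration reachable)

change-point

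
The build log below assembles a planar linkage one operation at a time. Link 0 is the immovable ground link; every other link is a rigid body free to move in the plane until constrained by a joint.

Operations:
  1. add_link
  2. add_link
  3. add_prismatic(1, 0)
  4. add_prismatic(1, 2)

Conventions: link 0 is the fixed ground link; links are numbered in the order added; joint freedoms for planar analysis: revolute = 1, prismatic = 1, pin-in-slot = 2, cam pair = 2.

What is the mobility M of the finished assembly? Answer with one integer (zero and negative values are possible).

ground; <1,0,0>
#1 <2,0,0>
#2 <3,0,0>
P:1↔0 J1 <3,1,0>
P:1↔2 J1 <3,2,0>
3×2 − 2×2 − 1×0 = 2

M = 2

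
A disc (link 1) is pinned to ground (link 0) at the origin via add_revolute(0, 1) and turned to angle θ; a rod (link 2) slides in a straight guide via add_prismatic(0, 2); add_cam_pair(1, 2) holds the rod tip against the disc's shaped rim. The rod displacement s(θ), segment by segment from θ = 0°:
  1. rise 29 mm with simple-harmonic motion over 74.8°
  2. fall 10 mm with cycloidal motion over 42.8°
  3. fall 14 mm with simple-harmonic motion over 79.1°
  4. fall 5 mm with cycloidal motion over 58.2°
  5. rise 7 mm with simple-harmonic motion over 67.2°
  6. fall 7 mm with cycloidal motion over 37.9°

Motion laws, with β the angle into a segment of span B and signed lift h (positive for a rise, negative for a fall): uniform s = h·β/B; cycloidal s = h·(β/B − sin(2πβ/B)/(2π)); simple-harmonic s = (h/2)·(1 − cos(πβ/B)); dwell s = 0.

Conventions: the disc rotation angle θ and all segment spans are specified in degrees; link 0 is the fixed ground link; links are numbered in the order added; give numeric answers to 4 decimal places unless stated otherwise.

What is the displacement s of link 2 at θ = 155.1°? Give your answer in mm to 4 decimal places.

segment 1 (0° to 74.8°, simple-harmonic, h = 29) is passed completely: s = 0.0000 + (29) = 29.0000
segment 2 (74.8° to 117.6°, cycloidal, h = -10) is passed completely: s = 29.0000 + (-10) = 19.0000
θ = 155.1° falls in segment 3 (117.6° to 196.7°, simple-harmonic, h = -14): β = 155.1 − 117.6 = 37.5°, B = 79.1°; Δs = -14/2·(1 − cos(π·0.4741)) = -6.4307; s = 19.0000 − 6.4307 = 12.5693

12.5693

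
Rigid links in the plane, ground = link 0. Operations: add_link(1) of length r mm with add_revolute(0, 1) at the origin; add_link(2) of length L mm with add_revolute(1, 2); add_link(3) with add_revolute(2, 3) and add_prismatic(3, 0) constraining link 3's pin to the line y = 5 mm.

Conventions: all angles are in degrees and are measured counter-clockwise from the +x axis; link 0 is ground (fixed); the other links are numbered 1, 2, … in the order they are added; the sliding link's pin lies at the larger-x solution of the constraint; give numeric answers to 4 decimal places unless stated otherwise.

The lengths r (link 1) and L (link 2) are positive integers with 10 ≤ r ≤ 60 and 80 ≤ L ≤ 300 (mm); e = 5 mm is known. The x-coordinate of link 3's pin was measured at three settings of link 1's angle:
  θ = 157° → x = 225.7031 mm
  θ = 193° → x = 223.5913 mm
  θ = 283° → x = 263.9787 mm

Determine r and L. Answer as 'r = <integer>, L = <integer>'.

constraint per measurement: (x − r cos θ)² + (r sin θ − e)² = L²
subtracting the θ₁ and θ₂ equations cancels the r² and L² terms:
r = (x₁² − x₂²) / (2[(x₁cos θ₁ + e sin θ₁) − (x₂cos θ₂ + e sin θ₂)]) = 35.9994 → r = 36
L² = (x₁ − r cos θ₁)² + (r sin θ₁ − e)² = 67081.0037 → L = 259.0000 → L = 259
check at θ₃=283°: x = 263.9787 (printed 263.9787) ✓

r = 36, L = 259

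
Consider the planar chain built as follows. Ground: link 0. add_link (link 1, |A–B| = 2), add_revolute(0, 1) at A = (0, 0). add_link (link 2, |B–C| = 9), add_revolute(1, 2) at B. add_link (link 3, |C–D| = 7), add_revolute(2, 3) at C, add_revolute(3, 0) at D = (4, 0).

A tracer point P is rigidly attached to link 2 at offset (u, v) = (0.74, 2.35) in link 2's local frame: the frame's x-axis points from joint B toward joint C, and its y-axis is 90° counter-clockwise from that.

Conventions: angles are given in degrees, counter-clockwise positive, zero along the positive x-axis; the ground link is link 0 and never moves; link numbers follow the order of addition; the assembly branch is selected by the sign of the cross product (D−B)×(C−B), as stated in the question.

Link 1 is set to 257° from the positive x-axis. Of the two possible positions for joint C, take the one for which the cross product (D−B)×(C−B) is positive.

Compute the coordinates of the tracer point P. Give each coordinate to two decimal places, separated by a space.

A=(0,0), D=(4.00,0)
B = A + 2.00·(cos257°, sin257°) = (-0.4499, -1.9487)
|BD| = 4.8579
circle(B,9.00) ∩ circle(D,7.00): a=5.7226, h=6.9464
  candidates: C₊=(2.0055,6.7098) cross=33.745; C₋=(7.5786,-6.0161) cross=-33.745
  branch + wants cross > 0 → take C=(2.0055,6.7098) (cross=33.745)
ex = (C−B)/|BC| = (0.2728,0.9621); ey = (-0.9621,0.2728)
P = B + 0.74·ex + 2.35·ey = (-2.5089,-0.5957)

-2.51 -0.60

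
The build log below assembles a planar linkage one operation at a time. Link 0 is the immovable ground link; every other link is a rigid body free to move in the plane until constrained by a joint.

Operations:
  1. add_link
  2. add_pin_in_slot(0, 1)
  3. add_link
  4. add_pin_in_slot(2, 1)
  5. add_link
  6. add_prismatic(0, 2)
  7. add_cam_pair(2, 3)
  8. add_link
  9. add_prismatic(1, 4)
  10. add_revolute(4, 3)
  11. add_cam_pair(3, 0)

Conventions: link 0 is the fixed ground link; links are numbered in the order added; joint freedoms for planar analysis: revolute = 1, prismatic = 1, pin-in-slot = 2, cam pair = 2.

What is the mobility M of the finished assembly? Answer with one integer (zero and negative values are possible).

L=1 J1=0 J2=0
add link → L=2 J1=0 J2=0
PS@0,1 dof=2 J2 → L=2 J1=0 J2=1
add link → L=3 J1=0 J2=1
PS@2,1 dof=2 J2 → L=3 J1=0 J2=2
add link → L=4 J1=0 J2=2
P@0,2 dof=1 J1 → L=4 J1=1 J2=2
C@2,3 dof=2 J2 → L=4 J1=1 J2=3
add link → L=5 J1=1 J2=3
P@1,4 dof=1 J1 → L=5 J1=2 J2=3
R@4,3 dof=1 J1 → L=5 J1=3 J2=3
C@3,0 dof=2 J2 → L=5 J1=3 J2=4
M=3(L−1)−2J1−J2=3·4−2·3−4=2

M = 2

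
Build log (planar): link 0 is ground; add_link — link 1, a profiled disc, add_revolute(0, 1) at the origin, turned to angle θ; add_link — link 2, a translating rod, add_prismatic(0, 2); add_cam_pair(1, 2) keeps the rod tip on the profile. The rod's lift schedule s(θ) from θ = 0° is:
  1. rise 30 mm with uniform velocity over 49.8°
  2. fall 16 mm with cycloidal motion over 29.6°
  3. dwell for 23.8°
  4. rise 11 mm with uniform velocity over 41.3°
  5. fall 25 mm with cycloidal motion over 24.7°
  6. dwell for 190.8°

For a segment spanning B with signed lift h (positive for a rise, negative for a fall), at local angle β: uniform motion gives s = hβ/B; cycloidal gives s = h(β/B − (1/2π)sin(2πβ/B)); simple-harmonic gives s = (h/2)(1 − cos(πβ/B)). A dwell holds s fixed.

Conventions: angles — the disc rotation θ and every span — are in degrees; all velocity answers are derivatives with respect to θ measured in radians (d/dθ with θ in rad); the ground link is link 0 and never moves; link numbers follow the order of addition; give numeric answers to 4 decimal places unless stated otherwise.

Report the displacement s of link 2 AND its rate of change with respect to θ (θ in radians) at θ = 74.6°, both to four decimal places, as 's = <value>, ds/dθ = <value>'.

seg 1 [0°–49.8°] uniform, h=30: full span → s += 30 → s = 30.0000
seg 2 [49.8°–79.4°] cycloidal, h=-16: θ=74.6° here. β=24.8, B=29.6. -16·(0.8378 − sin(2π·0.8378)/(2π)) = -15.5738 → s = 14.4262
velocity in seg [49.8°–79.4°] (cycloidal), θ in radians: β = 24.8° = 0.4328 rad, B = 29.6° = 0.5166 rad; ds/dθ = (h/B)(1 − cos(2πβ/B)) = ((-16)/0.5166)(1 − cos(2π·0.8378)) = -14.732532 mm/rad

s = 14.4262, ds/dθ = -14.7325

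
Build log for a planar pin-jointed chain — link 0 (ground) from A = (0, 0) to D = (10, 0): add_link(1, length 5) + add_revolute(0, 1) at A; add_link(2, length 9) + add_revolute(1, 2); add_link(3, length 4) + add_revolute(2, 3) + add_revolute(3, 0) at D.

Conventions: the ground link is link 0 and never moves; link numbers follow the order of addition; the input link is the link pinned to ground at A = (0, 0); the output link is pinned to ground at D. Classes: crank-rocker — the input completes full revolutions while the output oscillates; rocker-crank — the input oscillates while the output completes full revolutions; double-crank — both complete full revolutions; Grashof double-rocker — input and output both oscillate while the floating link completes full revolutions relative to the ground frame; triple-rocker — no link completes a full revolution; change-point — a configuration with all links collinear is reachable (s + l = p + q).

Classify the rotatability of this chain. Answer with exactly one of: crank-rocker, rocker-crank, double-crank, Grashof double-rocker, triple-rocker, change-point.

lengths: ground=10, input=5, coupler=9, output=4
sorted: s=4 (shortest), l=10 (longest), p+q=14
s + l = 14 vs p + q = 14
s + l = p + q → change-point (collinear configuration reachable)

change-point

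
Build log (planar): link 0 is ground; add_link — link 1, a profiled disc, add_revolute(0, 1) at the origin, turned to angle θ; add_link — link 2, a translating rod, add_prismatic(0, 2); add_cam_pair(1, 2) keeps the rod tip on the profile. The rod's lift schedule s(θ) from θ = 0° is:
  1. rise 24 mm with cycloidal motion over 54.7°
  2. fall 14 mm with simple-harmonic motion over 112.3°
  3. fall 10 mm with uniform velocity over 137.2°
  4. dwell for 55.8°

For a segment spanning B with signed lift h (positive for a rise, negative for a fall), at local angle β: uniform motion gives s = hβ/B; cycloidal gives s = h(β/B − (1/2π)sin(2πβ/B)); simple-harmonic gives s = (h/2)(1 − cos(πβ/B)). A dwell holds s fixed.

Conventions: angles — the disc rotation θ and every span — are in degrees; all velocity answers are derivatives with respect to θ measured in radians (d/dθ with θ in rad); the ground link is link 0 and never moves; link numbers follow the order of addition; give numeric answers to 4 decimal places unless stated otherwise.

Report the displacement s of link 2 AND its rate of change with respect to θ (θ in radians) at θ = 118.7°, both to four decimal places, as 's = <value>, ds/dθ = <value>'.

seg 1 [0°–54.7°] cycloidal, h=24: full span → s += 24 → s = 24.0000
seg 2 [54.7°–167°] simple-harmonic, h=-14: θ=118.7° here. β=64, B=112.3. -14/2·(1 − cos(π·0.5699)) = -8.5249 → s = 15.4751
velocity in seg [54.7°–167°] (simple-harmonic), θ in radians: β = 64° = 1.1170 rad, B = 112.3° = 1.9600 rad; ds/dθ = (πh/(2B)) sin(πβ/B) = (π·(-14)/(2·1.9600)) sin(π·0.5699) = -10.950487 mm/rad

s = 15.4751, ds/dθ = -10.9505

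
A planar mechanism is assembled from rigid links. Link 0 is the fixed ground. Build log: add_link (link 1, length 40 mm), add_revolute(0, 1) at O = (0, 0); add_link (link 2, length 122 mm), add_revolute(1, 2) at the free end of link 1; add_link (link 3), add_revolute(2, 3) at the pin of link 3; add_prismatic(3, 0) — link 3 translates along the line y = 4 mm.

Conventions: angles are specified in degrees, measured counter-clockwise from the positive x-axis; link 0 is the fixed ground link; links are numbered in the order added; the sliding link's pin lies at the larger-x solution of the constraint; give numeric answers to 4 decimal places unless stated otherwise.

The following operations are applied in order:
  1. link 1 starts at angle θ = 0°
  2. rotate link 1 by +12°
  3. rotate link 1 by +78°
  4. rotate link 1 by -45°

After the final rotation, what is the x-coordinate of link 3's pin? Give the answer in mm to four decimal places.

geometry: r = 40 mm, L = 122 mm, e = 4 mm; θ starts at 0°
rotate link 1 by +12°: θ ← 0° +12° = 12°
rotate link 1 by +78°: θ ← 12° +78° = 90°
rotate link 1 by -45°: θ ← 90° -45° = 45°
crank pin P = (r cos θ, r sin θ) = (28.284271, 28.284271)
h = r sin θ − e = 28.284271 − 4 = 24.284271
x = r cos θ + √(L² − h²) = 28.284271 + 119.558664 = 147.842935

147.8429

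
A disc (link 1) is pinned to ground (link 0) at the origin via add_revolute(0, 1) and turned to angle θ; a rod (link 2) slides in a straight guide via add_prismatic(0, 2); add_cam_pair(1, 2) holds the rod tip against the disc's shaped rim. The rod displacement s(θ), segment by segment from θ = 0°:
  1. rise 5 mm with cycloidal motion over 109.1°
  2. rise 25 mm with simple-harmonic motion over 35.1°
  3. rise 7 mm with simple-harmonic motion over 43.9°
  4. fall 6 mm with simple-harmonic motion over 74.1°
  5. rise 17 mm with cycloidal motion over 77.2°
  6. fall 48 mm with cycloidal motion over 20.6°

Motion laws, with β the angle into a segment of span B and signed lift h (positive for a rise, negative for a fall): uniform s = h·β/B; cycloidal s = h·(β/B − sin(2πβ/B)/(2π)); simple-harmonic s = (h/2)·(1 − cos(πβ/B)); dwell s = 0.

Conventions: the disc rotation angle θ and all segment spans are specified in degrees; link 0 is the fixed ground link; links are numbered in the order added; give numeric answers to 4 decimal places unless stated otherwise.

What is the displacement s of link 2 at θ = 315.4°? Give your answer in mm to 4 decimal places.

segment 1 (0° to 109.1°, cycloidal, h = 5) is passed completely: s = 0.0000 + (5) = 5.0000
segment 2 (109.1° to 144.2°, simple-harmonic, h = 25) is passed completely: s = 5.0000 + (25) = 30.0000
segment 3 (144.2° to 188.1°, simple-harmonic, h = 7) is passed completely: s = 30.0000 + (7) = 37.0000
segment 4 (188.1° to 262.2°, simple-harmonic, h = -6) is passed completely: s = 37.0000 + (-6) = 31.0000
θ = 315.4° falls in segment 5 (262.2° to 339.4°, cycloidal, h = 17): β = 315.4 − 262.2 = 53.2°, B = 77.2°; Δs = 17·(0.6891 − sin(2π·0.6891)/(2π)) = 14.2251; s = 31.0000 + 14.2251 = 45.2251

45.2251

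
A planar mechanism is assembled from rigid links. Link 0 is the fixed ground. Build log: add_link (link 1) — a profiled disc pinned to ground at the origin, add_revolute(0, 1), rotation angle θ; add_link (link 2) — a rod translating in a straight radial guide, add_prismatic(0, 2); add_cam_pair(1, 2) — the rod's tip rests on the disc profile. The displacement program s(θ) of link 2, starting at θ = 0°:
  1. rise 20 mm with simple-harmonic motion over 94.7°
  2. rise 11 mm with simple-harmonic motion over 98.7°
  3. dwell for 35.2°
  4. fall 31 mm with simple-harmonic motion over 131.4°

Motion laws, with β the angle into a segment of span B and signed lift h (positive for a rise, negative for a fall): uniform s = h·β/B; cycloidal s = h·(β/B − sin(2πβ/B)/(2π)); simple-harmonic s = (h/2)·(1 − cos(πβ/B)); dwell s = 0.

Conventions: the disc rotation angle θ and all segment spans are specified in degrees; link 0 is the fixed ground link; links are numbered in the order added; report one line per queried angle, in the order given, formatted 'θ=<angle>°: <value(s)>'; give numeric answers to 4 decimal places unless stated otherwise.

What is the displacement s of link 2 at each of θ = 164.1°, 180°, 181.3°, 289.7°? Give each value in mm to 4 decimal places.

seg 1 [0°–94.7°] simple-harmonic, h=20: full span → s += 20 → s = 20.0000
seg 2 [94.7°–193.4°] simple-harmonic, h=11: θ=164.1° here. β=69.4, B=98.7. 11/2·(1 − cos(π·0.7031)) = 8.7766 → s = 28.7766
seg 2 [94.7°–193.4°] simple-harmonic, h=11: θ=180° here. β=85.3, B=98.7. 11/2·(1 − cos(π·0.8642)) = 10.5073 → s = 30.5073
seg 2 [94.7°–193.4°] simple-harmonic, h=11: θ=181.3° here. β=86.6, B=98.7. 11/2·(1 − cos(π·0.8774)) = 10.5971 → s = 30.5971
seg 2 [94.7°–193.4°] simple-harmonic, h=11: full span → s += 11 → s = 31.0000
seg 3 [193.4°–228.6°] dwell: s stays 31.0000
seg 4 [228.6°–360°] simple-harmonic, h=-31: θ=289.7° here. β=61.1, B=131.4. -31/2·(1 − cos(π·0.4650)) = -13.7987 → s = 17.2013

θ=164.1°: 28.7766
θ=180°: 30.5073
θ=181.3°: 30.5971
θ=289.7°: 17.2013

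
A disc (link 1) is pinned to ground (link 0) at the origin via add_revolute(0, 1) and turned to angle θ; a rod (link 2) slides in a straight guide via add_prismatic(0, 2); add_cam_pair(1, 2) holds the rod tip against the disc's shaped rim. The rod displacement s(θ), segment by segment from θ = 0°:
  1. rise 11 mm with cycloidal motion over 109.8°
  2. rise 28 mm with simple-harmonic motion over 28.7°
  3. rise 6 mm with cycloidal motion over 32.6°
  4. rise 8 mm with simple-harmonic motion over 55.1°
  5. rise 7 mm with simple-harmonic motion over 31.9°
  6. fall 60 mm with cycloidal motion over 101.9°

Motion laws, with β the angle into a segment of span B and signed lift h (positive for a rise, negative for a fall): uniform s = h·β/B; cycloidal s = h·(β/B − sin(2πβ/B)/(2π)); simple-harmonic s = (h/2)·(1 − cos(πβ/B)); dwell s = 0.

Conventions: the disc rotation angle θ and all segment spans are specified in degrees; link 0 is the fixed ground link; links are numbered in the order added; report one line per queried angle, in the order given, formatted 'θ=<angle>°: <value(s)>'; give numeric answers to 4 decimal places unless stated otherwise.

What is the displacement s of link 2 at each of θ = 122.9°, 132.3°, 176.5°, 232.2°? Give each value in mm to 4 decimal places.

segment 1 (0° to 109.8°, cycloidal, h = 11) is passed completely: s = 0.0000 + (11) = 11.0000
θ = 122.9° falls in segment 2 (109.8° to 138.5°, simple-harmonic, h = 28): β = 122.9 − 109.8 = 13.1°, B = 28.7°; Δs = 28/2·(1 − cos(π·0.4564)) = 12.0904; s = 11.0000 + 12.0904 = 23.0904
θ = 132.3° falls in segment 2 (109.8° to 138.5°, simple-harmonic, h = 28): β = 132.3 − 109.8 = 22.5°, B = 28.7°; Δs = 28/2·(1 − cos(π·0.7840)) = 24.8977; s = 11.0000 + 24.8977 = 35.8977
segment 2 (109.8° to 138.5°, simple-harmonic, h = 28) is passed completely: s = 11.0000 + (28) = 39.0000
segment 3 (138.5° to 171.1°, cycloidal, h = 6) is passed completely: s = 39.0000 + (6) = 45.0000
θ = 176.5° falls in segment 4 (171.1° to 226.2°, simple-harmonic, h = 8): β = 176.5 − 171.1 = 5.4°, B = 55.1°; Δs = 8/2·(1 − cos(π·0.0980)) = 0.1881; s = 45.0000 + 0.1881 = 45.1881
segment 4 (171.1° to 226.2°, simple-harmonic, h = 8) is passed completely: s = 45.0000 + (8) = 53.0000
θ = 232.2° falls in segment 5 (226.2° to 258.1°, simple-harmonic, h = 7): β = 232.2 − 226.2 = 6°, B = 31.9°; Δs = 7/2·(1 − cos(π·0.1881)) = 0.5935; s = 53.0000 + 0.5935 = 53.5935

θ=122.9°: 23.0904
θ=132.3°: 35.8977
θ=176.5°: 45.1881
θ=232.2°: 53.5935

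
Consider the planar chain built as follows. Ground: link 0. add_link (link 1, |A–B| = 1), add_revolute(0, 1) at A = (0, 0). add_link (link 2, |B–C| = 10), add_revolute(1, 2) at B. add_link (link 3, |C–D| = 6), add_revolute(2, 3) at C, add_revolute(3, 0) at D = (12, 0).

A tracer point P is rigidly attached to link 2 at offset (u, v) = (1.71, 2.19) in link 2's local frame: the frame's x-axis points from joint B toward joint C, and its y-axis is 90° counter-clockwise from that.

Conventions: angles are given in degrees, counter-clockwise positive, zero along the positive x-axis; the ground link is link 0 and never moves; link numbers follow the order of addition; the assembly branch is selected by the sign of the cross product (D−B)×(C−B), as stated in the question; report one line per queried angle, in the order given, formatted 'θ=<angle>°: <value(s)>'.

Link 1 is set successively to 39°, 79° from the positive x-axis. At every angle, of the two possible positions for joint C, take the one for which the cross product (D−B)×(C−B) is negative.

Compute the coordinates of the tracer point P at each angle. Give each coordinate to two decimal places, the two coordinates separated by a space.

A=(0,0), D=(12.00,0)
θ=39°: B = A + 1.00·(cos39°, sin39°) = (0.7771, 0.6293)
θ=39°: |BD| = 11.2405
θ=39°: circle(B,10.00) ∩ circle(D,6.00): a=8.4671, h=5.3206
θ=39°:   candidates: C₊=(9.5288,5.4675) cross=59.806; C₋=(8.9331,-5.1569) cross=-59.806
θ=39°:   branch - wants cross < 0 → take C=(8.9331,-5.1569) (cross=-59.806)
θ=39°: ex = (C−B)/|BC| = (0.8156,-0.5786); ey = (0.5786,0.8156)
θ=39°: P = B + 1.71·ex + 2.19·ey = (3.4390,1.4260)
θ=79°: B = A + 1.00·(cos79°, sin79°) = (0.1908, 0.9816)
θ=79°: |BD| = 11.8499
θ=79°: circle(B,10.00) ∩ circle(D,6.00): a=8.6254, h=5.0599
θ=79°:   candidates: C₊=(9.2057,5.3096) cross=59.959; C₋=(8.3674,-4.7754) cross=-59.959
θ=79°:   branch - wants cross < 0 → take C=(8.3674,-4.7754) (cross=-59.959)
θ=79°: ex = (C−B)/|BC| = (0.8177,-0.5757); ey = (0.5757,0.8177)
θ=79°: P = B + 1.71·ex + 2.19·ey = (2.8498,1.7879)

θ=39°: 3.44 1.43
θ=79°: 2.85 1.79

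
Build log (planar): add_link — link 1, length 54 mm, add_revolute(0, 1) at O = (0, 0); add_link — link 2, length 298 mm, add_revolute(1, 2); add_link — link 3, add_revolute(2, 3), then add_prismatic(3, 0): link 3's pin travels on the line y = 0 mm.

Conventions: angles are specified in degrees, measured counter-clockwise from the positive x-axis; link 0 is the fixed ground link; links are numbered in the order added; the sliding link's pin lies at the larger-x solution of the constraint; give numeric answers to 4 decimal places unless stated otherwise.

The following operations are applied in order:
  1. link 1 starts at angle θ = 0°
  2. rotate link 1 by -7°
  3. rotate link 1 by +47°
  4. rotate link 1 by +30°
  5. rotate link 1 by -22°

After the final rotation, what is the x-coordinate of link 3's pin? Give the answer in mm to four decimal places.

geometry: r = 54 mm, L = 298 mm, e = 0 mm; θ starts at 0°
rotate link 1 by -7°: θ ← 0° -7° = -7°
rotate link 1 by +47°: θ ← -7° +47° = 40°
rotate link 1 by +30°: θ ← 40° +30° = 70°
rotate link 1 by -22°: θ ← 70° -22° = 48°
crank pin P = (r cos θ, r sin θ) = (36.133053, 40.129821)
h = r sin θ − e = 40.129821 − 0 = 40.129821
x = r cos θ + √(L² − h²) = 36.133053 + 295.285620 = 331.418673

331.4187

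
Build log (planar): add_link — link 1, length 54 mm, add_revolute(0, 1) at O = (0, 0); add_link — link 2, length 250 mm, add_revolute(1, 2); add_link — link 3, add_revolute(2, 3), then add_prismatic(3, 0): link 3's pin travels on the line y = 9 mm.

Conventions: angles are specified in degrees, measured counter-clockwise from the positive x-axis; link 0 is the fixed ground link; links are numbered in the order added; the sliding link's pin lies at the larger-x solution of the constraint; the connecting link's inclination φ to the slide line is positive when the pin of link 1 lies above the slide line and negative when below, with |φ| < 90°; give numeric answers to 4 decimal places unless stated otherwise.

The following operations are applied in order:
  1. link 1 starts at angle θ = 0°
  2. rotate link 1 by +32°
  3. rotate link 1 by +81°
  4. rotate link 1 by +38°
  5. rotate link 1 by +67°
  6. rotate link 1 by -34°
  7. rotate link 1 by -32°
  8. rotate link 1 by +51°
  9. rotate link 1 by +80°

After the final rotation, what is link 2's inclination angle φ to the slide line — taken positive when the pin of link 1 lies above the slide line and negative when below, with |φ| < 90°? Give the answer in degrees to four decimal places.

geometry: r = 54 mm, L = 250 mm, e = 9 mm; θ starts at 0°
rotate link 1 by +32°: θ ← 0° +32° = 32°
rotate link 1 by +81°: θ ← 32° +81° = 113°
rotate link 1 by +38°: θ ← 113° +38° = 151°
rotate link 1 by +67°: θ ← 151° +67° = 218°
rotate link 1 by -34°: θ ← 218° -34° = 184°
rotate link 1 by -32°: θ ← 184° -32° = 152°
rotate link 1 by +51°: θ ← 152° +51° = 203°
rotate link 1 by +80°: θ ← 203° +80° = 283°
h = r sin θ − e = -52.615983 − 9 = -61.615983
sin φ = h / L = -61.615983 / 250 = -0.24646393
φ = arcsin(-0.24646393) = -14.268364°

-14.2684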